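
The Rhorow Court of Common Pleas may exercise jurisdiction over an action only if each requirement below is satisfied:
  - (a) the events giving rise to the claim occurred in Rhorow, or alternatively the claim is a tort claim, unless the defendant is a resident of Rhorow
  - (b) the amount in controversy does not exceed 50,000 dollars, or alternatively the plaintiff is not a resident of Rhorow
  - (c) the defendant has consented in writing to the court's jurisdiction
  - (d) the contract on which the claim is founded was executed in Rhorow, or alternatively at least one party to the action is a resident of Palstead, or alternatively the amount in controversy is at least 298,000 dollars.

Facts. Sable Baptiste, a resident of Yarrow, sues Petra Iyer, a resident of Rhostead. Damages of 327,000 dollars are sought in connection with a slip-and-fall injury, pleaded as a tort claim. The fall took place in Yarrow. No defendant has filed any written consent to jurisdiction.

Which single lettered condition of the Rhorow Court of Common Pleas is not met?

(c)

The Rhorow Court of Common Pleas:
  (a) The claim is a tort claim, so this disjunct is met. Condition met.
  (b) The plaintiff resides in Yarrow, which is not Rhorow, so this disjunct is met. Condition met.
  (c) No such written consent has been filed. Not met.
  (d) The amount in controversy is USD 327,000, which meets the 298,000 dollars floor, so this disjunct is met. Condition met.
Only condition (c) fails.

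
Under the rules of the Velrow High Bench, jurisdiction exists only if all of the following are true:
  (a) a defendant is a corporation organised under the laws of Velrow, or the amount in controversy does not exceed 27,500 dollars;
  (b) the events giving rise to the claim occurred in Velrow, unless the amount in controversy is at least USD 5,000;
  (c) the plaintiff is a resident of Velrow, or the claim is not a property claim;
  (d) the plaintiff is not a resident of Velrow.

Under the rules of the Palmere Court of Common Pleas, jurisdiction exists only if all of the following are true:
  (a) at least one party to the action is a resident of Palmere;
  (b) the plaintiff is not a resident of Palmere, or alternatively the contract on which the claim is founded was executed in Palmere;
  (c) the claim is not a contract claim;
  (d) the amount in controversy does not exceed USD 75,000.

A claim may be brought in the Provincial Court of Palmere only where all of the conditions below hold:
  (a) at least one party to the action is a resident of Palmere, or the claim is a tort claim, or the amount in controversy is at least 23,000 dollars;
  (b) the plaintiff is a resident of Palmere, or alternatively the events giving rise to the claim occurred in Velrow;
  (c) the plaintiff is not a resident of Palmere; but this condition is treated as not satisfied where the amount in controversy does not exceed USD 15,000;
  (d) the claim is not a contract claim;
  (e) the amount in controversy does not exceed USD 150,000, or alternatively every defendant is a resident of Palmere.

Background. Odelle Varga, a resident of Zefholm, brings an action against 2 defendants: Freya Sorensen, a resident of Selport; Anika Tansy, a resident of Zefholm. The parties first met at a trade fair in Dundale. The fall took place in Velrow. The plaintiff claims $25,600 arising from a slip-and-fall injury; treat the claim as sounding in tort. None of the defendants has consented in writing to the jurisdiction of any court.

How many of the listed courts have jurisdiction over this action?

2

The Velrow High Bench:
  (a) The amount in controversy is USD 25,600, within the USD 27,500 ceiling — that alternative is enough. Condition met.
  (b) The operative events occurred in Velrow. Condition met.
  (c) The claim is a tort claim, not a property claim, so this disjunct is met. Met.
  (d) The plaintiff resides in Zefholm, which is not Velrow. Met.
  → The court has jurisdiction.
The Palmere Court of Common Pleas:
  (a) No party resides in Palmere. Condition not met.
  (b) The plaintiff resides in Zefholm, which is not Palmere — that alternative is enough. Satisfied.
  (c) The claim is a tort claim, not a contract claim. Condition met.
  (d) The amount in controversy is $25,600, within the 75,000 dollars ceiling. Condition met.
  → At least one condition fails; no jurisdiction.
The Provincial Court of Palmere:
  (a) The claim is a tort claim, so one alternative holds. Condition met.
  (b) The operative events occurred in Velrow, so this disjunct is met. Condition met.
  (c) The plaintiff resides in Zefholm, which is not Palmere. The exception is not triggered, since the amount in controversy is USD 25,600, above the $15,000 ceiling. Condition met.
  (d) The claim is a tort claim, not a contract claim. Met.
  (e) The amount in controversy is $25,600, within the 150,000 dollars ceiling, so this disjunct is met. Met.
  → All conditions met; jurisdiction exists.
Courts with jurisdiction: the Velrow High Bench, the Provincial Court of Palmere — 2 in total.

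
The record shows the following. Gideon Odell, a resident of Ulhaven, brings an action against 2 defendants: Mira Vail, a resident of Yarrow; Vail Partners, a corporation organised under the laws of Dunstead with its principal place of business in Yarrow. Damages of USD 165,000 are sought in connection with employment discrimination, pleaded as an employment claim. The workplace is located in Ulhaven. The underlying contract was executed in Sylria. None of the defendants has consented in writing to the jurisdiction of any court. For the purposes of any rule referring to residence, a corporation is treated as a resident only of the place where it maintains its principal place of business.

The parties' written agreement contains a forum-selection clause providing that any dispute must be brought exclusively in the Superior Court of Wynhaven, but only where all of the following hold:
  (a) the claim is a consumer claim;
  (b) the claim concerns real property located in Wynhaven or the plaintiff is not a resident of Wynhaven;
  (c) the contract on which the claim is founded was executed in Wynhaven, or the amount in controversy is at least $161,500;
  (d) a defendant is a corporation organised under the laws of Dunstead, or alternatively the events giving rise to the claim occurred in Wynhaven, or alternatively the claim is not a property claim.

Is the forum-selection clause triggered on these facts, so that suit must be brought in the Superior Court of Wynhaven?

The Superior Court of Wynhaven:
  (a) The claim is an employment claim, not a consumer claim. Fails.
  (b) The plaintiff resides in Ulhaven, which is not Wynhaven — that alternative is enough. Satisfied.
  (c) The amount in controversy is $165,000, which meets the $161,500 floor, so one alternative holds. Satisfied.
  (d) Vail Partners is organised under the laws of Dunstead, which satisfies one of the alternatives. Condition met.
  → Forum clause is not triggered.

No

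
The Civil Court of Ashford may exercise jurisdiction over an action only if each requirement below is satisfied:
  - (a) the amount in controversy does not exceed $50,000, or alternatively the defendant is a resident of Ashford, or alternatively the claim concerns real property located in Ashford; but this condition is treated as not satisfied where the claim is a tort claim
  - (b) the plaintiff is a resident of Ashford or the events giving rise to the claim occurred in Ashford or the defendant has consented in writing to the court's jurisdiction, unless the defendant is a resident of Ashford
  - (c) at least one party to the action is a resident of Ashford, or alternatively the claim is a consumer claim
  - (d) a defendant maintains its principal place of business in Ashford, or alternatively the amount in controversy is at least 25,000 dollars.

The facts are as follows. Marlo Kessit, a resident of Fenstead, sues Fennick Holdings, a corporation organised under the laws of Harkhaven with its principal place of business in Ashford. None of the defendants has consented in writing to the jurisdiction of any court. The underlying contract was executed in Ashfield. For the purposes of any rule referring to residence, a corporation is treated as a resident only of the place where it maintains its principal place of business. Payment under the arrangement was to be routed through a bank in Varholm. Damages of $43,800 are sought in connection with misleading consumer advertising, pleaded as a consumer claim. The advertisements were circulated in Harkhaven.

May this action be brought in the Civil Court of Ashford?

Yes

The Civil Court of Ashford:
  (a) The amount in controversy is $43,800, within the 50,000 dollars ceiling, so this disjunct is met. The carve-out does not apply: the claim is a consumer claim, not a tort claim. Condition met.
  (b) The plaintiff resides in Fenstead, not Ashford; the operative events occurred in Harkhaven, not Ashford; no such written consent has been filed — every alternative fails. However, the defendant resides in Ashford, so the 'unless' proviso supplies this condition. Satisfied.
  (c) Fennick Holdings resides in Ashford, so this disjunct is met. Condition met.
  (d) Fennick Holdings has its principal place of business in Ashford, which satisfies one of the alternatives. Met.
  → The court has jurisdiction.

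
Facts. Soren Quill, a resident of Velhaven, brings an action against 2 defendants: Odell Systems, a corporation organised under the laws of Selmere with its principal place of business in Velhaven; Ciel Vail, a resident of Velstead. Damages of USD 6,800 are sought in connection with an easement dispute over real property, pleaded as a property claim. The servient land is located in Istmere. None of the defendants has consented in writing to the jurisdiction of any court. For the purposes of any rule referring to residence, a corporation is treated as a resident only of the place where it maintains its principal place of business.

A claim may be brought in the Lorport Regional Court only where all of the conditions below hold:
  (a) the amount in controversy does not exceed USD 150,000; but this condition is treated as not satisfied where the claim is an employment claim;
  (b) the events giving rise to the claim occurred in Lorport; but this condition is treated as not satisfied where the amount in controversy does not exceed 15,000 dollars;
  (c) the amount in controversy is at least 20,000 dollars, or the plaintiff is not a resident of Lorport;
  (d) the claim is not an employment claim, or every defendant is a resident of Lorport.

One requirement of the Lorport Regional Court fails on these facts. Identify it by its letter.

The Lorport Regional Court:
  (a) The amount in controversy is 6,800 dollars, within the $150,000 ceiling. And the carve-out is inapplicable — the claim is a property claim, not an employment claim. Met.
  (b) The operative events occurred in Istmere, not Lorport. Fails.
  (c) The plaintiff resides in Velhaven, which is not Lorport, so one alternative holds. Satisfied.
  (d) The claim is a property claim, not an employment claim — that alternative is enough. Condition met.
Only condition (b) fails.

(b)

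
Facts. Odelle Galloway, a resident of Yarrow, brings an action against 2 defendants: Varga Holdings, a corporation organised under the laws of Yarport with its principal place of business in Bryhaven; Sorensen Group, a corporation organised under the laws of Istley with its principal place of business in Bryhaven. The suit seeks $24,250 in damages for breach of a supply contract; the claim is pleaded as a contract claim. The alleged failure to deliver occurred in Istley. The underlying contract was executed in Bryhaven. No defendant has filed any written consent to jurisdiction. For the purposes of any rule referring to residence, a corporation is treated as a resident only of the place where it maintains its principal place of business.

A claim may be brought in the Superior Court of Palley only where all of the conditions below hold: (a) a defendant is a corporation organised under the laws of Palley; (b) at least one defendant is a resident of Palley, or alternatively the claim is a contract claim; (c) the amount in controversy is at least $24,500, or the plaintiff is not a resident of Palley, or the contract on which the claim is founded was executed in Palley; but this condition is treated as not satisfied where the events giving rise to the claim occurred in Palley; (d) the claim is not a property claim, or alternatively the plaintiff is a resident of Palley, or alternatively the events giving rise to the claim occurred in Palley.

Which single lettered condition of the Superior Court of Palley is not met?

The Superior Court of Palley:
  (a) The corporate defendant(s) are organised in Istley, Yarport, not Palley. Fails.
  (b) The claim is a contract claim, so this disjunct is met. Met.
  (c) The plaintiff resides in Yarrow, which is not Palley, which satisfies one of the alternatives. The carve-out does not apply: the operative events occurred in Istley, not Palley. Satisfied.
  (d) The claim is a contract claim, not a property claim, which satisfies one of the alternatives. Met.
Only condition (a) fails.

(a)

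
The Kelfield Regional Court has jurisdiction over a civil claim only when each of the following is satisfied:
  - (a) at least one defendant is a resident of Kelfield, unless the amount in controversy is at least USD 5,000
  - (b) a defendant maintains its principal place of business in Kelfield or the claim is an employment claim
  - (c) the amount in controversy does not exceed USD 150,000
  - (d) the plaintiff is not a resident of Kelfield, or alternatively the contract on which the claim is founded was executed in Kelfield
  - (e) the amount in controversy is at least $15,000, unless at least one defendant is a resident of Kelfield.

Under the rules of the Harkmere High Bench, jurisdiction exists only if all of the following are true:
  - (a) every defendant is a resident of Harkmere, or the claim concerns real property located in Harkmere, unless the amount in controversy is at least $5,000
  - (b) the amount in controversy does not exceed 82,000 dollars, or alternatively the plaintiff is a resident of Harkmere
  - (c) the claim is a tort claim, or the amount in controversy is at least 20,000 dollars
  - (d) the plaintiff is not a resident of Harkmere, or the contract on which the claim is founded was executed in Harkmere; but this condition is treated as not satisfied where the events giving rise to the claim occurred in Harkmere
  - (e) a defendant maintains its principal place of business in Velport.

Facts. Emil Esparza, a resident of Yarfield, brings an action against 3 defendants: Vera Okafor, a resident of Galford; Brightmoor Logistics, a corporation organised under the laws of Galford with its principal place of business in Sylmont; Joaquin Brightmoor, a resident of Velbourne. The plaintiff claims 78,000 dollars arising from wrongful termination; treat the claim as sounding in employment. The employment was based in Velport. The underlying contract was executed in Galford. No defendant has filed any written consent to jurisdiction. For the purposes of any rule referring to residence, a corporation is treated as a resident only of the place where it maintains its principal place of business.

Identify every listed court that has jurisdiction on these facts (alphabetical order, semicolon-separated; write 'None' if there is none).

The Kelfield Regional Court:
  (a) No defendant resides in Kelfield (they reside in Galford, Sylmont, Velbourne). But the amount in controversy is $78,000, which meets the 5,000 dollars floor, and the 'unless' clause therefore excuses the requirement. Satisfied.
  (b) The claim is an employment claim, so this disjunct is met. Condition met.
  (c) The amount in controversy is $78,000, within the USD 150,000 ceiling. Condition met.
  (d) The plaintiff resides in Yarfield, which is not Kelfield, so this disjunct is met. Met.
  (e) The amount in controversy is USD 78,000, which meets the USD 15,000 floor. Satisfied.
  → Jurisdiction lies.
The Harkmere High Bench:
  (a) The defendants reside as follows — Vera Okafor in Galford, Brightmoor Logistics in Sylmont, Joaquin Brightmoor in Velbourne — not all in Harkmere; the claim does not concern real property — no alternative holds. The proviso rescues it, though: the amount in controversy is USD 78,000, which meets the USD 5,000 floor. Condition met.
  (b) The amount in controversy is 78,000 dollars, within the USD 82,000 ceiling — that alternative is enough. Condition met.
  (c) The amount in controversy is $78,000, which meets the $20,000 floor, so one alternative holds. Satisfied.
  (d) The plaintiff resides in Yarfield, which is not Harkmere, which satisfies one of the alternatives. And the carve-out is inapplicable — the operative events occurred in Velport, not Harkmere. Condition met.
  (e) The corporate defendant(s) have their principal place of business in Sylmont, not Velport. Condition not met.
  → Not every requirement is met — no jurisdiction.

the Kelfield Regional Court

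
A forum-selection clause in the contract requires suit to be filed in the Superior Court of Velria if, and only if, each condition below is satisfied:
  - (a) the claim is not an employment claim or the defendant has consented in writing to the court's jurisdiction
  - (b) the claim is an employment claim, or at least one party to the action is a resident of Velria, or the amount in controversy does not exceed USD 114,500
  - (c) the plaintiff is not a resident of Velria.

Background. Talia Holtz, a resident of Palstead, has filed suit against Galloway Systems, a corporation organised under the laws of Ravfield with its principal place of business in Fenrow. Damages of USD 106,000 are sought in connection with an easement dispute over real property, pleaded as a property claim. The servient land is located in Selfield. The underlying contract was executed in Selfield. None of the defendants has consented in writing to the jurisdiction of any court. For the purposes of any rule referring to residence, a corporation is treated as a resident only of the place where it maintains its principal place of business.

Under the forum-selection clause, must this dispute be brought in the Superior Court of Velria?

The Superior Court of Velria:
  (a) The claim is a property claim, not an employment claim — that alternative is enough. Met.
  (b) The amount in controversy is USD 106,000, within the 114,500 dollars ceiling — that alternative is enough. Met.
  (c) The plaintiff resides in Palstead, which is not Velria. Satisfied.
  → The clause applies.

Yes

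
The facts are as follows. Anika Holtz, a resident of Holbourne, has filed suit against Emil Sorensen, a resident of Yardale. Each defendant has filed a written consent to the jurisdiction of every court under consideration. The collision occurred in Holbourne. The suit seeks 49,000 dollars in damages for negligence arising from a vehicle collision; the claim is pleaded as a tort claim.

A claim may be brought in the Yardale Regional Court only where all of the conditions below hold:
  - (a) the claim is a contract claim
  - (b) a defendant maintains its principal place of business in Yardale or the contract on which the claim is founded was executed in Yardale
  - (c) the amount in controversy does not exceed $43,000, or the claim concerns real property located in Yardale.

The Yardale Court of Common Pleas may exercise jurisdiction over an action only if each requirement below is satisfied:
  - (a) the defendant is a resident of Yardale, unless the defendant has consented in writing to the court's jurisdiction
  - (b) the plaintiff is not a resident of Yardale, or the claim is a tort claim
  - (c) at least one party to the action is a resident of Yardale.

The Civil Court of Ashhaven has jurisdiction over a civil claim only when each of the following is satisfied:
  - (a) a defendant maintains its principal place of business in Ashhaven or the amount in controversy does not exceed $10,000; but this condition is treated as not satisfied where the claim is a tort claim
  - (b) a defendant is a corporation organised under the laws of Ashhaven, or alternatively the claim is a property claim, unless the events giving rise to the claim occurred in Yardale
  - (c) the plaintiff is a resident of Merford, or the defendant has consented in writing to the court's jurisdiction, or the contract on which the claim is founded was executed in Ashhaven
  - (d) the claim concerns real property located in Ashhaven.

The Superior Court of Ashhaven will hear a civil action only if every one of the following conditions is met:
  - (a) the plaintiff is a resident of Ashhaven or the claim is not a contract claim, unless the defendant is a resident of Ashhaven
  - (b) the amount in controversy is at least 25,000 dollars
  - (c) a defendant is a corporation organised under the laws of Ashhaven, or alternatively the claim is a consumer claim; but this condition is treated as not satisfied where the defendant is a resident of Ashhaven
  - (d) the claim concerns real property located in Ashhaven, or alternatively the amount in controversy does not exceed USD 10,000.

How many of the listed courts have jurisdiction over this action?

The Yardale Regional Court:
  (a) The claim is a tort claim, not a contract claim. Fails.
  (b) No defendant is a corporation; no contract (and hence no place of execution) is alleged — none of the alternatives is met. Fails.
  (c) The amount in controversy is USD 49,000, above the 43,000 dollars ceiling; the claim does not concern real property — none of the alternatives is met. Fails.
  → No jurisdiction.
The Yardale Court of Common Pleas:
  (a) The defendant resides in Yardale. Met.
  (b) The plaintiff resides in Holbourne, which is not Yardale, so this disjunct is met. Condition met.
  (c) Emil Sorensen resides in Yardale. Condition met.
  → Every requirement is satisfied — jurisdiction.
The Civil Court of Ashhaven:
  (a) No defendant is a corporation; the amount in controversy is USD 49,000, above the USD 10,000 ceiling — no alternative holds. Not met.
  (b) No defendant is a corporation; the claim is a tort claim, not a property claim — every alternative fails. And the operative events occurred in Holbourne, not Yardale, so the proviso does not save it. Not satisfied.
  (c) Every defendant has filed written consent, which satisfies one of the alternatives. Satisfied.
  (d) The claim does not concern real property. Not satisfied.
  → At least one condition fails; no jurisdiction.
The Superior Court of Ashhaven:
  (a) The claim is a tort claim, not a contract claim, so this disjunct is met. Met.
  (b) The amount in controversy is 49,000 dollars, which meets the USD 25,000 floor. Met.
  (c) No defendant is a corporation; the claim is a tort claim, not a consumer claim — none of the alternatives is met. Fails.
  (d) The claim does not concern real property; the amount in controversy is $49,000, above the $10,000 ceiling — none of the alternatives is met. Condition not met.
  → The court lacks jurisdiction.
Courts with jurisdiction: the Yardale Court of Common Pleas — 1 in total.

1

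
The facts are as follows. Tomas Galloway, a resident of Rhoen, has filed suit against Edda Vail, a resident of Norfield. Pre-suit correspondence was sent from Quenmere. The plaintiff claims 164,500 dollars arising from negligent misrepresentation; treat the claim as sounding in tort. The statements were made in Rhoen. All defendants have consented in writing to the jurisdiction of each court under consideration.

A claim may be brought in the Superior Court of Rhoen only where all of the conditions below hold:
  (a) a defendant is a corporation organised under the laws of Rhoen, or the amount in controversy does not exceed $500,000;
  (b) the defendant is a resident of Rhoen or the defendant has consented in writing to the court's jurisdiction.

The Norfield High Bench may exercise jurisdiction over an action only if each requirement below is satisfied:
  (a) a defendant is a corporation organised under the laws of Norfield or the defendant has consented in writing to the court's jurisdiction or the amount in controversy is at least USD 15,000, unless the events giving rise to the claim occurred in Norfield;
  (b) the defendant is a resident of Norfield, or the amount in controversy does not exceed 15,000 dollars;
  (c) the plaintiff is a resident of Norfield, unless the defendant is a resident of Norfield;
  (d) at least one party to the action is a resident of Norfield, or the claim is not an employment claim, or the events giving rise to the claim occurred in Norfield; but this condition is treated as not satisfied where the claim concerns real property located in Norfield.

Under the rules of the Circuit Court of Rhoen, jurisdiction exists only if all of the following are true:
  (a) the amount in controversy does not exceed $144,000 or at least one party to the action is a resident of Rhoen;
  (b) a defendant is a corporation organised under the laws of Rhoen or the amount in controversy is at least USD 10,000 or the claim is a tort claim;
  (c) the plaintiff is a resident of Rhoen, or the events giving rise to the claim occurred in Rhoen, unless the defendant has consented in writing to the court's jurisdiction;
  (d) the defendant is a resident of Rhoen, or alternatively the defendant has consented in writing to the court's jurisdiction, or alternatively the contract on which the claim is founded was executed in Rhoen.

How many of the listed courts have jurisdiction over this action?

3

The Superior Court of Rhoen:
  (a) The amount in controversy is 164,500 dollars, within the USD 500,000 ceiling, which satisfies one of the alternatives. Met.
  (b) Every defendant has filed written consent, so one alternative holds. Met.
  → Every requirement is satisfied — jurisdiction.
The Norfield High Bench:
  (a) Every defendant has filed written consent, which satisfies one of the alternatives. Met.
  (b) The defendant resides in Norfield, so this disjunct is met. Met.
  (c) The plaintiff resides in Rhoen, not Norfield. The proviso rescues it, though: the defendant resides in Norfield. Satisfied.
  (d) Edda Vail resides in Norfield, so one alternative holds. The carve-out does not apply: the claim does not concern real property. Condition met.
  → Jurisdiction lies.
The Circuit Court of Rhoen:
  (a) Tomas Galloway resides in Rhoen — that alternative is enough. Satisfied.
  (b) The amount in controversy is USD 164,500, which meets the 10,000 dollars floor, which satisfies one of the alternatives. Met.
  (c) The plaintiff resides in Rhoen, so this disjunct is met. Met.
  (d) Every defendant has filed written consent, so one alternative holds. Met.
  → Every requirement is satisfied — jurisdiction.
Courts with jurisdiction: the Superior Court of Rhoen, the Norfield High Bench, the Circuit Court of Rhoen — 3 in total.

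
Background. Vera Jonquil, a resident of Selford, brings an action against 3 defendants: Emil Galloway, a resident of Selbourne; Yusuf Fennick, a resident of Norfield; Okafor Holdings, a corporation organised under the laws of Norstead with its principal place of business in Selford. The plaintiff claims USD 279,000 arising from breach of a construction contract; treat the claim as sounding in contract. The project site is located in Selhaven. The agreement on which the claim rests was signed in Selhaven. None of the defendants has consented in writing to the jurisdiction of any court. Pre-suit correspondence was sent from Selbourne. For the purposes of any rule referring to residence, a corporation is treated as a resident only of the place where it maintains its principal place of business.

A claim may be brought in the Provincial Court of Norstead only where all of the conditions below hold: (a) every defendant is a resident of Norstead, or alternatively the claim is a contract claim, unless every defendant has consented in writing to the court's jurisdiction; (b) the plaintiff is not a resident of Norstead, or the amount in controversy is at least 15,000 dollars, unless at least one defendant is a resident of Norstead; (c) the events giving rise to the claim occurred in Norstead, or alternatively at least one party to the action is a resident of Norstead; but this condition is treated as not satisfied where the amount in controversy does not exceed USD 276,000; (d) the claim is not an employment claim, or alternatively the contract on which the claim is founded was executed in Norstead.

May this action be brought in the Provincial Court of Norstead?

The Provincial Court of Norstead:
  (a) The claim is a contract claim, so this disjunct is met. Met.
  (b) The plaintiff resides in Selford, which is not Norstead, so this disjunct is met. Met.
  (c) The operative events occurred in Selhaven, not Norstead; no party resides in Norstead — every alternative fails. Not satisfied.
  (d) The claim is a contract claim, not an employment claim, which satisfies one of the alternatives. Satisfied.
  → No jurisdiction.

No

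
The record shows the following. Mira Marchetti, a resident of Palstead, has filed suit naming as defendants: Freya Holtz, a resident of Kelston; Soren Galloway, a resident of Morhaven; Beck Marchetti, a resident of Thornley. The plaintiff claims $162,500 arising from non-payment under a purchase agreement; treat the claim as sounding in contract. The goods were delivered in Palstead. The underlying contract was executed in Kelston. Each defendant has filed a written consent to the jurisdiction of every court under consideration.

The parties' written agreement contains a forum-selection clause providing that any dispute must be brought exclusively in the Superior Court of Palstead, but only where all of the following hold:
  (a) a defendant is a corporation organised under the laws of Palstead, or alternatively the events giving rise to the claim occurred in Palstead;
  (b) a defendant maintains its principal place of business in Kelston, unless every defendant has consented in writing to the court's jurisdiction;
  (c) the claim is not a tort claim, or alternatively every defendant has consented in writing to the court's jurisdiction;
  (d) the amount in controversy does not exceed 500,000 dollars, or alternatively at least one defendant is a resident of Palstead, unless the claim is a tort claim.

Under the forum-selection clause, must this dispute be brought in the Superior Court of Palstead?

Yes

The Superior Court of Palstead:
  (a) The operative events occurred in Palstead, which satisfies one of the alternatives. Satisfied.
  (b) No defendant is a corporation. But every defendant has filed written consent, and the 'unless' clause therefore excuses the requirement. Met.
  (c) The claim is a contract claim, not a tort claim, so this disjunct is met. Met.
  (d) The amount in controversy is 162,500 dollars, within the USD 500,000 ceiling, so one alternative holds. Met.
  → Forum clause is triggered.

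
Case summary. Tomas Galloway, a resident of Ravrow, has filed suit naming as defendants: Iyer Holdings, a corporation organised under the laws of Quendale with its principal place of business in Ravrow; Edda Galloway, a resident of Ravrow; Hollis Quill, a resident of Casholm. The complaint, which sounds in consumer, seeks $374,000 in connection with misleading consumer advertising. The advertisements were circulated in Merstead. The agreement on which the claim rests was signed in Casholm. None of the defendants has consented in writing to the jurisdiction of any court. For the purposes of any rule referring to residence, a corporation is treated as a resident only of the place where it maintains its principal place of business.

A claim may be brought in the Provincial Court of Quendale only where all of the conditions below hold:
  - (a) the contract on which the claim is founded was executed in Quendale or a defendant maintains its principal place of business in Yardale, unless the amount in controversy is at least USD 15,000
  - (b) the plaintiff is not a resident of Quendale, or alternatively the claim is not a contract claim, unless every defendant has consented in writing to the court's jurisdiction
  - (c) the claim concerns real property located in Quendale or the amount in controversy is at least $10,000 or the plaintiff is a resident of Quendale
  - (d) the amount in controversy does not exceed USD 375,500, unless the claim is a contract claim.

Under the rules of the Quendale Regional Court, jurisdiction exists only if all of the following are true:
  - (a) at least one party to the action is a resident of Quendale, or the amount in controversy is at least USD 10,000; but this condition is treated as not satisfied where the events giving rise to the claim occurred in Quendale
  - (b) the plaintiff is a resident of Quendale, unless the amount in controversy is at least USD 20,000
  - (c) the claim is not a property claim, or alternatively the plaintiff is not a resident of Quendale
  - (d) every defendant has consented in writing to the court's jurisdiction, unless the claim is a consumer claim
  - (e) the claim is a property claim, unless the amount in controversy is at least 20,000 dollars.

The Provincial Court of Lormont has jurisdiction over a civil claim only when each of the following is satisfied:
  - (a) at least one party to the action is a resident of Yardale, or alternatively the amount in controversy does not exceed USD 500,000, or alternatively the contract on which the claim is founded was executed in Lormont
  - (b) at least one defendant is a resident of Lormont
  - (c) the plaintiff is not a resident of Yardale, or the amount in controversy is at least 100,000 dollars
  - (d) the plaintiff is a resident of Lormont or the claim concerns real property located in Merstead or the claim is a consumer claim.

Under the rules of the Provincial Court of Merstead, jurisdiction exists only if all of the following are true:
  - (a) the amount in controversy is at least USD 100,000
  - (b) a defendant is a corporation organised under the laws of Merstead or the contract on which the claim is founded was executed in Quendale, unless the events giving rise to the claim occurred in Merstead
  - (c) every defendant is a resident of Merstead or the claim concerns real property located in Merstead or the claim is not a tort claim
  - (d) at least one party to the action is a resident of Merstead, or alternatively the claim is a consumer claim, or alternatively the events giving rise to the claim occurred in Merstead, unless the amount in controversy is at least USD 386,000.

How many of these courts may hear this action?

The Provincial Court of Quendale:
  (a) The contract was executed in Casholm, not Quendale; the corporate defendant(s) have their principal place of business in Ravrow, not Yardale — no alternative holds. But the amount in controversy is 374,000 dollars, which meets the $15,000 floor, and the 'unless' clause therefore excuses the requirement. Met.
  (b) The plaintiff resides in Ravrow, which is not Quendale — that alternative is enough. Condition met.
  (c) The amount in controversy is 374,000 dollars, which meets the $10,000 floor — that alternative is enough. Satisfied.
  (d) The amount in controversy is $374,000, within the $375,500 ceiling. Met.
  → Every requirement is satisfied — jurisdiction.
The Quendale Regional Court:
  (a) The amount in controversy is $374,000, which meets the USD 10,000 floor — that alternative is enough. The carve-out does not apply: the operative events occurred in Merstead, not Quendale. Satisfied.
  (b) The plaintiff resides in Ravrow, not Quendale. The proviso rescues it, though: the amount in controversy is USD 374,000, which meets the 20,000 dollars floor. Satisfied.
  (c) The claim is a consumer claim, not a property claim — that alternative is enough. Met.
  (d) No such written consent has been filed. The proviso rescues it, though: the claim is a consumer claim. Condition met.
  (e) The claim is a consumer claim, not a property claim. But the amount in controversy is 374,000 dollars, which meets the $20,000 floor, and the 'unless' clause therefore excuses the requirement. Satisfied.
  → The court has jurisdiction.
The Provincial Court of Lormont:
  (a) The amount in controversy is USD 374,000, within the $500,000 ceiling — that alternative is enough. Satisfied.
  (b) No defendant resides in Lormont (they reside in Ravrow, Ravrow, Casholm). Fails.
  (c) The plaintiff resides in Ravrow, which is not Yardale, so this disjunct is met. Condition met.
  (d) The claim is a consumer claim, so one alternative holds. Satisfied.
  → No jurisdiction.
The Provincial Court of Merstead:
  (a) The amount in controversy is $374,000, which meets the USD 100,000 floor. Met.
  (b) The corporate defendant(s) are organised in Quendale, not Merstead; the contract was executed in Casholm, not Quendale — none of the alternatives is met. However, the operative events occurred in Merstead, so the 'unless' proviso supplies this condition. Condition met.
  (c) The claim is a consumer claim, not a tort claim, which satisfies one of the alternatives. Satisfied.
  (d) The claim is a consumer claim, so one alternative holds. Condition met.
  → The court has jurisdiction.
Courts with jurisdiction: the Provincial Court of Quendale, the Quendale Regional Court, the Provincial Court of Merstead — 3 in total.

3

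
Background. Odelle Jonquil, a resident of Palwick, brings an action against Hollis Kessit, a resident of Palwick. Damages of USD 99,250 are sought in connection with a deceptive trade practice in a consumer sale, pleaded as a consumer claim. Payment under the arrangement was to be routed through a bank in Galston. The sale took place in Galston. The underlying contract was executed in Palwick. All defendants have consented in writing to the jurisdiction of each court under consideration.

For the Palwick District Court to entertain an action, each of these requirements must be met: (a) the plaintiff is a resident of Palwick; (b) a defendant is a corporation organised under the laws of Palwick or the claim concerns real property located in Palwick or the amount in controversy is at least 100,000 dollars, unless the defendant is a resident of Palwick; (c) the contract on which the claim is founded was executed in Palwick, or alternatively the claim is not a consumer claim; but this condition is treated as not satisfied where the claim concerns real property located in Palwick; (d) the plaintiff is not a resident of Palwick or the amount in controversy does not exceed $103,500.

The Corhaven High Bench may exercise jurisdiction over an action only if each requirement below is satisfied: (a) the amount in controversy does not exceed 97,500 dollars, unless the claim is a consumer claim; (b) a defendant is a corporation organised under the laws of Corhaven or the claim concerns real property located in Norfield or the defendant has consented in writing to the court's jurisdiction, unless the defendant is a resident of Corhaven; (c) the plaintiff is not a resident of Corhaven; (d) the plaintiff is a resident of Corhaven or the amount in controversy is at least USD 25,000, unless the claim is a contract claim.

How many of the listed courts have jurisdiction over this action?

The Palwick District Court:
  (a) The plaintiff resides in Palwick. Satisfied.
  (b) No defendant is a corporation; the claim does not concern real property; the amount in controversy is 99,250 dollars, below the 100,000 dollars floor — none of the alternatives is met. But the defendant resides in Palwick, and the 'unless' clause therefore excuses the requirement. Met.
  (c) The contract was executed in Palwick, which satisfies one of the alternatives. And the carve-out is inapplicable — the claim does not concern real property. Met.
  (d) The amount in controversy is $99,250, within the $103,500 ceiling — that alternative is enough. Met.
  → Every requirement is satisfied — jurisdiction.
The Corhaven High Bench:
  (a) The amount in controversy is USD 99,250, above the USD 97,500 ceiling. But the claim is a consumer claim, and the 'unless' clause therefore excuses the requirement. Satisfied.
  (b) Every defendant has filed written consent — that alternative is enough. Satisfied.
  (c) The plaintiff resides in Palwick, which is not Corhaven. Satisfied.
  (d) The amount in controversy is $99,250, which meets the $25,000 floor — that alternative is enough. Satisfied.
  → All conditions met; jurisdiction exists.
Courts with jurisdiction: the Palwick District Court, the Corhaven High Bench — 2 in total.

2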